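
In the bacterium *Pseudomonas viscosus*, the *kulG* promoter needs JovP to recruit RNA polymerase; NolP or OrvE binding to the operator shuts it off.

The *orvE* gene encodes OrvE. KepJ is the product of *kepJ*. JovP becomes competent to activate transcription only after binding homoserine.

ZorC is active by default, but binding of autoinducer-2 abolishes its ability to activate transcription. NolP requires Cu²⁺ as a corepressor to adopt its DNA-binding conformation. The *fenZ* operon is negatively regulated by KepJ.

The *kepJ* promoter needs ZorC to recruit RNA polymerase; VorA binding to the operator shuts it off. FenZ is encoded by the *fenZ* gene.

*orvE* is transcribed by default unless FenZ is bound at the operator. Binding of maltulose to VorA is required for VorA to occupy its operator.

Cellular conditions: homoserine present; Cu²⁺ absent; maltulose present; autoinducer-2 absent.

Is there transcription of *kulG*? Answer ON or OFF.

ON

Cu²⁺ is absent, so NolP is inactive.
Homoserine is present, so JovP is active.
Maltulose is present, so VorA is active.
Autoinducer-2 is absent, so ZorC is active.
With repressor VorA bound, *kepJ* is not transcribed.
So KepJ is not produced.
With no repressor bound, *fenZ* is transcribed.
So FenZ is produced and active.
With repressor FenZ bound, *orvE* is not transcribed.
So OrvE is not produced.
No repressor is bound and JovP is active, so *kulG* is transcribed.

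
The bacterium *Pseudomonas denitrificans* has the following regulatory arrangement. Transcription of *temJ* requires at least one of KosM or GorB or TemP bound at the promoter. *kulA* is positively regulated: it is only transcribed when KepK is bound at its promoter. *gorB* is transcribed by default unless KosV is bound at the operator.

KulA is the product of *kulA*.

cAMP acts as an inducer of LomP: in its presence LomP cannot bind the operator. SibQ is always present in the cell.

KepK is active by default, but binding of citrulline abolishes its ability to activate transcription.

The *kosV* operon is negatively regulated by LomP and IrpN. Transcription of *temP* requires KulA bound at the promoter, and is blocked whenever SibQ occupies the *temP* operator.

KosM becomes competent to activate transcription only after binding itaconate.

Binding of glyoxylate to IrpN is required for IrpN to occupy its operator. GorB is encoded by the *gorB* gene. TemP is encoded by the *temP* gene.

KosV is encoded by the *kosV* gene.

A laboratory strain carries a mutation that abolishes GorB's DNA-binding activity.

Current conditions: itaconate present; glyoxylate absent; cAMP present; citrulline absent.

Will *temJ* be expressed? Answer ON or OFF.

Itaconate is present, so KosM is active.
GorB is non-functional in this strain, so it has no effect.
Citrulline is absent, so KepK is active.
No repressor is bound and KepK is active, so *kulA* is transcribed.
So KulA is produced and active.
SibQ is produced constitutively and is active.
With repressor SibQ bound, *temP* is not transcribed.
So TemP is not produced.
Activator KosM is present, so *temJ* is transcribed.

ON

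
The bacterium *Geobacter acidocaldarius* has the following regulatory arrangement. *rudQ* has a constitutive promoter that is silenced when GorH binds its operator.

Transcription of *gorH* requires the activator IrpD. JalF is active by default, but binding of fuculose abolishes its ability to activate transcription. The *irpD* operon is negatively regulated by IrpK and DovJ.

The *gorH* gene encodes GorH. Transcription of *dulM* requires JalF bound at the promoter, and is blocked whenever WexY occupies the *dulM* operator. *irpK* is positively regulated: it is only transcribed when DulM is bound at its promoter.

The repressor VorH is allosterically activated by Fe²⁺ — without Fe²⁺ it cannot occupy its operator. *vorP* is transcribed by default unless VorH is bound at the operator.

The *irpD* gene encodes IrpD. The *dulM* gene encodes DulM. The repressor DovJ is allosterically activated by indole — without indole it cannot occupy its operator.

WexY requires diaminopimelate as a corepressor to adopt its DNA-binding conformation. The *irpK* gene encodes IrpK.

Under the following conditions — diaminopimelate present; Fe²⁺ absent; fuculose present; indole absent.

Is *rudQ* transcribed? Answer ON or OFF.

OFF

Diaminopimelate is present, so WexY is active.
Fuculose is present, so JalF is inactive.
With repressor WexY bound, *dulM* is not transcribed.
So DulM is not produced.
Required activator DulM is absent, so *irpK* is not transcribed.
So IrpK is not produced.
Indole is absent, so DovJ is inactive.
With no repressor bound, *irpD* is transcribed.
So IrpD is produced and active.
No repressor is bound and IrpD is active, so *gorH* is transcribed.
So GorH is produced and active.
With repressor GorH bound, *rudQ* is not transcribed.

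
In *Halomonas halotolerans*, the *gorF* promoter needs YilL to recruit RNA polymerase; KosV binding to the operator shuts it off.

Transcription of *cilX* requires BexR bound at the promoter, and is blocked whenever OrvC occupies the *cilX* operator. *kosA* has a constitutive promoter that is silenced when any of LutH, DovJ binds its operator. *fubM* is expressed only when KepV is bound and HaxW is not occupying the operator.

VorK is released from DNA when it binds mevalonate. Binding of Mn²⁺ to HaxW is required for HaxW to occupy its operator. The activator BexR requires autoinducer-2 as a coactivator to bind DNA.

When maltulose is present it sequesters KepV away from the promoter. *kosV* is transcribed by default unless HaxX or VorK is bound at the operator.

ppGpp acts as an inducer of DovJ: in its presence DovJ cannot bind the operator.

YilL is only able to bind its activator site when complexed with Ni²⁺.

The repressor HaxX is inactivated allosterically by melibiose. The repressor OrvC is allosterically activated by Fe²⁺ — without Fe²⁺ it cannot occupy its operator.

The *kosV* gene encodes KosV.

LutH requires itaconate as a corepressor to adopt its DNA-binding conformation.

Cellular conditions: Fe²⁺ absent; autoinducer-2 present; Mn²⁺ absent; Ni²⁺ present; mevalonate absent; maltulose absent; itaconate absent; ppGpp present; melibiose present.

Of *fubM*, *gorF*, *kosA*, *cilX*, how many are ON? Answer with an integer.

4

Maltulose is absent, so KepV is active.
Mn²⁺ is absent, so HaxW is inactive.
No repressor is bound and KepV is active, so *fubM* is transcribed.
→ *fubM* is ON.
Ni²⁺ is present, so YilL is active.
Melibiose is present, so HaxX is inactive.
Mevalonate is absent, so VorK is active.
With repressor VorK bound, *kosV* is not transcribed.
So KosV is not produced.
No repressor is bound and YilL is active, so *gorF* is transcribed.
→ *gorF* is ON.
Itaconate is absent, so LutH is inactive.
ppGpp is present, so DovJ is inactive.
With no repressor bound, *kosA* is transcribed.
→ *kosA* is ON.
Fe²⁺ is absent, so OrvC is inactive.
Autoinducer-2 is present, so BexR is active.
No repressor is bound and BexR is active, so *cilX* is transcribed.
→ *cilX* is ON.
4 of the 4 genes are transcribed.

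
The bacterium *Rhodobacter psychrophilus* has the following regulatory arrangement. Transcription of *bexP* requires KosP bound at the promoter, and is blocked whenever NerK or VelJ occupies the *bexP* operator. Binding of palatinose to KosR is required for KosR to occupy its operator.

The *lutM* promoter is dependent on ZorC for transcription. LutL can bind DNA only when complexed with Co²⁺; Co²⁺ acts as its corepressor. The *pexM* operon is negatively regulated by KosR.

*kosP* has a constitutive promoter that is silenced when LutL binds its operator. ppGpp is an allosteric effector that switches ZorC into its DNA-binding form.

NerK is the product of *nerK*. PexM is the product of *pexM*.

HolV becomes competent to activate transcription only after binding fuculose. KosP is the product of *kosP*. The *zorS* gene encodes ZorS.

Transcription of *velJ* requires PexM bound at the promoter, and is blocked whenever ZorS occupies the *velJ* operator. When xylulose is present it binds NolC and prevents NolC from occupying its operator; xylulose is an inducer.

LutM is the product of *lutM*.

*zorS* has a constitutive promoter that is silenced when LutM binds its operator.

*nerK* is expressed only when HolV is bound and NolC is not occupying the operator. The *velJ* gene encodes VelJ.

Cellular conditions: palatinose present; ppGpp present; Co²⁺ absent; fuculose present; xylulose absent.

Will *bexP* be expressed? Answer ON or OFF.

Fuculose is present, so HolV is active.
Xylulose is absent, so NolC is active.
With repressor NolC bound, *nerK* is not transcribed.
So NerK is not produced.
ppGpp is present, so ZorC is active.
No repressor is bound and ZorC is active, so *lutM* is transcribed.
So LutM is produced and active.
With repressor LutM bound, *zorS* is not transcribed.
So ZorS is not produced.
Palatinose is present, so KosR is active.
With repressor KosR bound, *pexM* is not transcribed.
So PexM is not produced.
Required activator PexM is absent, so *velJ* is not transcribed.
So VelJ is not produced.
Co²⁺ is absent, so LutL is inactive.
With no repressor bound, *kosP* is transcribed.
So KosP is produced and active.
No repressor is bound and KosP is active, so *bexP* is transcribed.

ON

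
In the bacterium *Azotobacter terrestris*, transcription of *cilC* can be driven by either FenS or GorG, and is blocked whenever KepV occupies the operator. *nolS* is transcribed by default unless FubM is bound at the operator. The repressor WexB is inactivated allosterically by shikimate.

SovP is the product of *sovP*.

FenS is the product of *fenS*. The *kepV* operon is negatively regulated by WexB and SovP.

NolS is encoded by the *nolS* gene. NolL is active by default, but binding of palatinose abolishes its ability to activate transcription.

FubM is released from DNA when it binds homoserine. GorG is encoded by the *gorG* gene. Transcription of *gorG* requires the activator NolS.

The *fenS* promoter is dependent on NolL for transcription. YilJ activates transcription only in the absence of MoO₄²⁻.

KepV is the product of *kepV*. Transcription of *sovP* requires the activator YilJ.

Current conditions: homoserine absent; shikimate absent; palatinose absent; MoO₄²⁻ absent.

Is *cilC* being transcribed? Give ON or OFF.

ON

Palatinose is absent, so NolL is active.
No repressor is bound and NolL is active, so *fenS* is transcribed.
So FenS is produced and active.
Shikimate is absent, so WexB is active.
MoO₄²⁻ is absent, so YilJ is active.
No repressor is bound and YilJ is active, so *sovP* is transcribed.
So SovP is produced and active.
With repressor WexB bound, *kepV* is not transcribed.
So KepV is not produced.
Homoserine is absent, so FubM is active.
With repressor FubM bound, *nolS* is not transcribed.
So NolS is not produced.
Required activator NolS is absent, so *gorG* is not transcribed.
So GorG is not produced.
Activator FenS is present, so *cilC* is transcribed.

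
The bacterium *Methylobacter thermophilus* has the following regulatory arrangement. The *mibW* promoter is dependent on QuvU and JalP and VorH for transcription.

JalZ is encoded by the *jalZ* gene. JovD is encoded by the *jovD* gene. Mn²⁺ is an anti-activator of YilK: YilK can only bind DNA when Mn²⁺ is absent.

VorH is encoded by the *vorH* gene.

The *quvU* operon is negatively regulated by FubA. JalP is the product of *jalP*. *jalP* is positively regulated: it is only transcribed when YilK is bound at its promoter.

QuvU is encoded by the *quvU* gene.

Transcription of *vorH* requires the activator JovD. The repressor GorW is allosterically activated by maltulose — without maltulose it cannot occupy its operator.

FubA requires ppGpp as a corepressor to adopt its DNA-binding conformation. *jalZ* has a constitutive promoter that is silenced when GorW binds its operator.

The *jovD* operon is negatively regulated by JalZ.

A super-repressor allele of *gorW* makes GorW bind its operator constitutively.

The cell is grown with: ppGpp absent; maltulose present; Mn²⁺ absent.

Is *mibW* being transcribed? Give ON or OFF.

ON

ppGpp is absent, so FubA is inactive.
With no repressor bound, *quvU* is transcribed.
So QuvU is produced and active.
Mn²⁺ is absent, so YilK is active.
No repressor is bound and YilK is active, so *jalP* is transcribed.
So JalP is produced and active.
GorW is constitutively active in this strain.
With repressor GorW bound, *jalZ* is not transcribed.
So JalZ is not produced.
With no repressor bound, *jovD* is transcribed.
So JovD is produced and active.
No repressor is bound and JovD is active, so *vorH* is transcribed.
So VorH is produced and active.
No repressor is bound and QuvU and JalP and VorH are active, so *mibW* is transcribed.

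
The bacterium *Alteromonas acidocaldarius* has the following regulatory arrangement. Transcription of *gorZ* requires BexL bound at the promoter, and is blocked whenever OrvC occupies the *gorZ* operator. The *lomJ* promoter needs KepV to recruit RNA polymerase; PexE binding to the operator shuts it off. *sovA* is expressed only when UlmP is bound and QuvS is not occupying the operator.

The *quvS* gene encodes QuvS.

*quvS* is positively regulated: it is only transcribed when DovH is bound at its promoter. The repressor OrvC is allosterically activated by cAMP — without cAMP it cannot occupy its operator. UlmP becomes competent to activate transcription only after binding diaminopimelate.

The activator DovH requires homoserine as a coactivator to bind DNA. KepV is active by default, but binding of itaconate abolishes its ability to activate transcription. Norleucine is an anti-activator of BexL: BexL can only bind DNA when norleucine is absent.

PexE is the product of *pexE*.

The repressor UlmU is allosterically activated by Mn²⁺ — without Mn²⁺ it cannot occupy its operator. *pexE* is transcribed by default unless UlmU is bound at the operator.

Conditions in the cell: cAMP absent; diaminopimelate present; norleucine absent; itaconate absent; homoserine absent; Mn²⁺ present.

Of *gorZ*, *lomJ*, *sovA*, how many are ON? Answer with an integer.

3

Norleucine is absent, so BexL is active.
cAMP is absent, so OrvC is inactive.
No repressor is bound and BexL is active, so *gorZ* is transcribed.
→ *gorZ* is ON.
Mn²⁺ is present, so UlmU is active.
With repressor UlmU bound, *pexE* is not transcribed.
So PexE is not produced.
Itaconate is absent, so KepV is active.
No repressor is bound and KepV is active, so *lomJ* is transcribed.
→ *lomJ* is ON.
Diaminopimelate is present, so UlmP is active.
Homoserine is absent, so DovH is inactive.
Required activator DovH is absent, so *quvS* is not transcribed.
So QuvS is not produced.
No repressor is bound and UlmP is active, so *sovA* is transcribed.
→ *sovA* is ON.
3 of the 3 genes are transcribed.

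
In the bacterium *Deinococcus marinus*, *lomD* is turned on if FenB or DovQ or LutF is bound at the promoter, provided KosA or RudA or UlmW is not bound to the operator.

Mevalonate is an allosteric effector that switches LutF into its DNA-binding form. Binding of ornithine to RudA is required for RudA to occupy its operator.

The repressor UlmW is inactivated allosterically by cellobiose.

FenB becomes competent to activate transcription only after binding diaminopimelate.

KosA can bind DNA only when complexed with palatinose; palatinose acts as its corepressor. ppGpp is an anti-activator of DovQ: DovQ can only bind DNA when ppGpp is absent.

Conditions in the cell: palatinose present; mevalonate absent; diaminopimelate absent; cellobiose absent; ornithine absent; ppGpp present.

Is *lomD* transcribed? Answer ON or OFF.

OFF

Palatinose is present, so KosA is active.
Ornithine is absent, so RudA is inactive.
Cellobiose is absent, so UlmW is active.
Diaminopimelate is absent, so FenB is inactive.
ppGpp is present, so DovQ is inactive.
Mevalonate is absent, so LutF is inactive.
With repressor KosA bound, *lomD* is not transcribed.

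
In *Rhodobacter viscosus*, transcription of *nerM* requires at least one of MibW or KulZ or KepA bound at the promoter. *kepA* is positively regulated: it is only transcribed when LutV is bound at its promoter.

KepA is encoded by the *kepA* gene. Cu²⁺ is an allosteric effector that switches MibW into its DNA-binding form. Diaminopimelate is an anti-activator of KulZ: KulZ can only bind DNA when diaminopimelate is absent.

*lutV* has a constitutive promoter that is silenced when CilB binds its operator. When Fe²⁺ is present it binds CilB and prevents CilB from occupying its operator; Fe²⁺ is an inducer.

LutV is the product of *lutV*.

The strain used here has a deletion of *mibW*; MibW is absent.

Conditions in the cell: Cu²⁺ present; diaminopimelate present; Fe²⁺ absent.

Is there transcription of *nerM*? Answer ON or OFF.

MibW is non-functional in this strain, so it has no effect.
Diaminopimelate is present, so KulZ is inactive.
Fe²⁺ is absent, so CilB is active.
With repressor CilB bound, *lutV* is not transcribed.
So LutV is not produced.
Required activator LutV is absent, so *kepA* is not transcribed.
So KepA is not produced.
No activator is available at the *nerM* promoter, so *nerM* is not transcribed.

OFF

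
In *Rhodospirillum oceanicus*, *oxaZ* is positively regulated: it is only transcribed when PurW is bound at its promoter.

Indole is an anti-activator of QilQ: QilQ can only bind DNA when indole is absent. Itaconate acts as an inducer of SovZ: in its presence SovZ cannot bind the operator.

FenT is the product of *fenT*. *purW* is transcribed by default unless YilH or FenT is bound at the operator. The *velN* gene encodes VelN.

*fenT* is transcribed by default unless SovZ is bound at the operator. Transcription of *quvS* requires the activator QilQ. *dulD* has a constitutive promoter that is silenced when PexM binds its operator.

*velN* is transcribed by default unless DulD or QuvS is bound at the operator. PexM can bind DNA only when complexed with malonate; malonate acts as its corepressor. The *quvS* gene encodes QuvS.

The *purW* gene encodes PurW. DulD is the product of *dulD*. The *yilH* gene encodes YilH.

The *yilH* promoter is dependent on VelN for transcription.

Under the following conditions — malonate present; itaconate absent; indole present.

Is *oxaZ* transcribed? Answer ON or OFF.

Malonate is present, so PexM is active.
With repressor PexM bound, *dulD* is not transcribed.
So DulD is not produced.
Indole is present, so QilQ is inactive.
Required activator QilQ is absent, so *quvS* is not transcribed.
So QuvS is not produced.
With no repressor bound, *velN* is transcribed.
So VelN is produced and active.
No repressor is bound and VelN is active, so *yilH* is transcribed.
So YilH is produced and active.
Itaconate is absent, so SovZ is active.
With repressor SovZ bound, *fenT* is not transcribed.
So FenT is not produced.
With repressor YilH bound, *purW* is not transcribed.
So PurW is not produced.
Required activator PurW is absent, so *oxaZ* is not transcribed.

OFF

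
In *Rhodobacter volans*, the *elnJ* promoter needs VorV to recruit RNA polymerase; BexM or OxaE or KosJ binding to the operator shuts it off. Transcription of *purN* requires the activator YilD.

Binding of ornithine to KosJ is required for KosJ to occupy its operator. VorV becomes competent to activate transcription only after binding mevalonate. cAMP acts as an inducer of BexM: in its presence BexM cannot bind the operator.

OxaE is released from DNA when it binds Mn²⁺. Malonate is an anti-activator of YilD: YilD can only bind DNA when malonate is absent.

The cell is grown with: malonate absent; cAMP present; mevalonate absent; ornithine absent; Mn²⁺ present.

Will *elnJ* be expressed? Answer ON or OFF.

cAMP is present, so BexM is inactive.
Mn²⁺ is present, so OxaE is inactive.
Mevalonate is absent, so VorV is inactive.
Ornithine is absent, so KosJ is inactive.
Required activator VorV is absent, so *elnJ* is not transcribed.

OFF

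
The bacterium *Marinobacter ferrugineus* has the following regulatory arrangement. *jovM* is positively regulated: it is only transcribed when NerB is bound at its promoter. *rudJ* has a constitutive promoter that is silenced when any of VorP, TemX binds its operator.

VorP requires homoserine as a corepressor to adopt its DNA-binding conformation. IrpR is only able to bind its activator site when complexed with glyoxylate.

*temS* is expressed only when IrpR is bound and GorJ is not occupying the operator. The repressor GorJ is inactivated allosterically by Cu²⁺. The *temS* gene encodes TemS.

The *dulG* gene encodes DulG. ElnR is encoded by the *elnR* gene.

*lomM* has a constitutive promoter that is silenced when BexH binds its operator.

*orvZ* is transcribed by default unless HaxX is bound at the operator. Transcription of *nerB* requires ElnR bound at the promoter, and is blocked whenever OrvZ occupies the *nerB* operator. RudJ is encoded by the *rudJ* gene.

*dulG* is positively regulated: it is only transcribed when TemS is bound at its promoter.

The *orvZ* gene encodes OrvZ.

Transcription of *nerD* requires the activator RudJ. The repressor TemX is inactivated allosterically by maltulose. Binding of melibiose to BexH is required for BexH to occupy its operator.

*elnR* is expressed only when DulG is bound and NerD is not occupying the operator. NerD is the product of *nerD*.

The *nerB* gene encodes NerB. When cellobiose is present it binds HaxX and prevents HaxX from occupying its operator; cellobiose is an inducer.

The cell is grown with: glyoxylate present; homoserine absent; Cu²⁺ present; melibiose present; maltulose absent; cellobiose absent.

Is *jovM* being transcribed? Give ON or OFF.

Homoserine is absent, so VorP is inactive.
Maltulose is absent, so TemX is active.
With repressor TemX bound, *rudJ* is not transcribed.
So RudJ is not produced.
Required activator RudJ is absent, so *nerD* is not transcribed.
So NerD is not produced.
Glyoxylate is present, so IrpR is active.
Cu²⁺ is present, so GorJ is inactive.
No repressor is bound and IrpR is active, so *temS* is transcribed.
So TemS is produced and active.
No repressor is bound and TemS is active, so *dulG* is transcribed.
So DulG is produced and active.
No repressor is bound and DulG is active, so *elnR* is transcribed.
So ElnR is produced and active.
Cellobiose is absent, so HaxX is active.
With repressor HaxX bound, *orvZ* is not transcribed.
So OrvZ is not produced.
No repressor is bound and ElnR is active, so *nerB* is transcribed.
So NerB is produced and active.
No repressor is bound and NerB is active, so *jovM* is transcribed.

ON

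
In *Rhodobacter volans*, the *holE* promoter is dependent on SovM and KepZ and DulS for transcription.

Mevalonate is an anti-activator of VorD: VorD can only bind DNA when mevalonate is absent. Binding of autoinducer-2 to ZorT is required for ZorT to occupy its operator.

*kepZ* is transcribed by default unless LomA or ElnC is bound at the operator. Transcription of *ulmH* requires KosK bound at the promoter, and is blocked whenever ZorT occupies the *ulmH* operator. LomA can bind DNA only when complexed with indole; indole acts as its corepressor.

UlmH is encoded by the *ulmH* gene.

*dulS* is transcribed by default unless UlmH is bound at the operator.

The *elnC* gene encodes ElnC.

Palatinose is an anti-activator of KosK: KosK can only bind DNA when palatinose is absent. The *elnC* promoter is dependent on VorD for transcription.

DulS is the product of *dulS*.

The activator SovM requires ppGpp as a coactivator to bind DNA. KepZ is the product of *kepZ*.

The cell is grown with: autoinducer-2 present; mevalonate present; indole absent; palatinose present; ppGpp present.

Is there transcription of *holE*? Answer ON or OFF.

ppGpp is present, so SovM is active.
Indole is absent, so LomA is inactive.
Mevalonate is present, so VorD is inactive.
Required activator VorD is absent, so *elnC* is not transcribed.
So ElnC is not produced.
With no repressor bound, *kepZ* is transcribed.
So KepZ is produced and active.
Palatinose is present, so KosK is inactive.
Autoinducer-2 is present, so ZorT is active.
With repressor ZorT bound, *ulmH* is not transcribed.
So UlmH is not produced.
With no repressor bound, *dulS* is transcribed.
So DulS is produced and active.
No repressor is bound and SovM and KepZ and DulS are active, so *holE* is transcribed.

ON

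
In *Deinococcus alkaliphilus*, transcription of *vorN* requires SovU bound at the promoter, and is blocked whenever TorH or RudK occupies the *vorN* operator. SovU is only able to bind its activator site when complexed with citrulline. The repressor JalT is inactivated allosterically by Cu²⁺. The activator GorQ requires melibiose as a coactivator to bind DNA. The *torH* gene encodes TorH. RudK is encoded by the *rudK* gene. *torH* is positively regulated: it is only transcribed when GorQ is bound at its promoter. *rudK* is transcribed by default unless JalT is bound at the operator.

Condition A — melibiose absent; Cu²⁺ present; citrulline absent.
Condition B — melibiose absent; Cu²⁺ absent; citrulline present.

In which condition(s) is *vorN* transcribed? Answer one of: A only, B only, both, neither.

Condition A:
Melibiose is absent, so GorQ is inactive.
Required activator GorQ is absent, so *torH* is not transcribed.
So TorH is not produced.
Cu²⁺ is present, so JalT is inactive.
With no repressor bound, *rudK* is transcribed.
So RudK is produced and active.
Citrulline is absent, so SovU is inactive.
With repressor RudK bound, *vorN* is not transcribed.
→ *vorN* is OFF in A.
Condition B:
Melibiose is absent, so GorQ is inactive.
Required activator GorQ is absent, so *torH* is not transcribed.
So TorH is not produced.
Cu²⁺ is absent, so JalT is active.
With repressor JalT bound, *rudK* is not transcribed.
So RudK is not produced.
Citrulline is present, so SovU is active.
No repressor is bound and SovU is active, so *vorN* is transcribed.
→ *vorN* is ON in B.

B only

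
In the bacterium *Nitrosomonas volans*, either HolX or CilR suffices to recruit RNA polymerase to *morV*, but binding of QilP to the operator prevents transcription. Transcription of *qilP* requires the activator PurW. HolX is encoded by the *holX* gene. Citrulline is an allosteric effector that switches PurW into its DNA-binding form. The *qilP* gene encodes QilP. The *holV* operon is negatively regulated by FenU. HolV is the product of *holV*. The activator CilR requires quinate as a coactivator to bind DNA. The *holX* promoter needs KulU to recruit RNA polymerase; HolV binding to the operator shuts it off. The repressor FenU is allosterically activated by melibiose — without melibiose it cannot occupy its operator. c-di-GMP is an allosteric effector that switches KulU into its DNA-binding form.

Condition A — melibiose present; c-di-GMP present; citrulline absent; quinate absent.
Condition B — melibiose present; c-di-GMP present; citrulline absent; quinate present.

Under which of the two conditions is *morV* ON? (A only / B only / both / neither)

Condition A:
Melibiose is present, so FenU is active.
With repressor FenU bound, *holV* is not transcribed.
So HolV is not produced.
c-di-GMP is present, so KulU is active.
No repressor is bound and KulU is active, so *holX* is transcribed.
So HolX is produced and active.
Citrulline is absent, so PurW is inactive.
Required activator PurW is absent, so *qilP* is not transcribed.
So QilP is not produced.
Quinate is absent, so CilR is inactive.
Activator HolX is present, so *morV* is transcribed.
→ *morV* is ON in A.
Condition B:
Melibiose is present, so FenU is active.
With repressor FenU bound, *holV* is not transcribed.
So HolV is not produced.
c-di-GMP is present, so KulU is active.
No repressor is bound and KulU is active, so *holX* is transcribed.
So HolX is produced and active.
Citrulline is absent, so PurW is inactive.
Required activator PurW is absent, so *qilP* is not transcribed.
So QilP is not produced.
Quinate is present, so CilR is active.
Activator HolX is present, so *morV* is transcribed.
→ *morV* is ON in B.

both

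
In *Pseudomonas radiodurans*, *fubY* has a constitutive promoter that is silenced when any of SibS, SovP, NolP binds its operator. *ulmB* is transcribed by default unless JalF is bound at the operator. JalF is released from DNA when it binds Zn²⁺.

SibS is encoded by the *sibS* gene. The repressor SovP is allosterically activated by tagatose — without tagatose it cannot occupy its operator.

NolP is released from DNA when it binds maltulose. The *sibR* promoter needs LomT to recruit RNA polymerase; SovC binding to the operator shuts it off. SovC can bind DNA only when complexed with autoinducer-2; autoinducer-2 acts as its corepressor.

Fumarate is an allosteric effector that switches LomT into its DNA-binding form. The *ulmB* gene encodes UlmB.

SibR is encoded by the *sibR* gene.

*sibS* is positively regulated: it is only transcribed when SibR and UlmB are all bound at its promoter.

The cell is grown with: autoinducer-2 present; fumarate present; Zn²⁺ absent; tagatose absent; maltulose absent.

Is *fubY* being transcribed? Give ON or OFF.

Fumarate is present, so LomT is active.
Autoinducer-2 is present, so SovC is active.
With repressor SovC bound, *sibR* is not transcribed.
So SibR is not produced.
Zn²⁺ is absent, so JalF is active.
With repressor JalF bound, *ulmB* is not transcribed.
So UlmB is not produced.
Required activator SibR is absent, so *sibS* is not transcribed.
So SibS is not produced.
Tagatose is absent, so SovP is inactive.
Maltulose is absent, so NolP is active.
With repressor NolP bound, *fubY* is not transcribed.

OFF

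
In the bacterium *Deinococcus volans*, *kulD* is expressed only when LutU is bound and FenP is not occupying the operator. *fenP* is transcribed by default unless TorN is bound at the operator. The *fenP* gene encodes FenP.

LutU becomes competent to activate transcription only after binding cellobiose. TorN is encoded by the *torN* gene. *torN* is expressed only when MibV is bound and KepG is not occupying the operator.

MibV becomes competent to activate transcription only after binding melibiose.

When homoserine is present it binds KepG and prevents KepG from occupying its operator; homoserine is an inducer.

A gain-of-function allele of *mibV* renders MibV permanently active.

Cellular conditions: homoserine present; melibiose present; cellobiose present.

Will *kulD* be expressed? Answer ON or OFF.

Cellobiose is present, so LutU is active.
Homoserine is present, so KepG is inactive.
MibV is constitutively active in this strain.
No repressor is bound and MibV is active, so *torN* is transcribed.
So TorN is produced and active.
With repressor TorN bound, *fenP* is not transcribed.
So FenP is not produced.
No repressor is bound and LutU is active, so *kulD* is transcribed.

ON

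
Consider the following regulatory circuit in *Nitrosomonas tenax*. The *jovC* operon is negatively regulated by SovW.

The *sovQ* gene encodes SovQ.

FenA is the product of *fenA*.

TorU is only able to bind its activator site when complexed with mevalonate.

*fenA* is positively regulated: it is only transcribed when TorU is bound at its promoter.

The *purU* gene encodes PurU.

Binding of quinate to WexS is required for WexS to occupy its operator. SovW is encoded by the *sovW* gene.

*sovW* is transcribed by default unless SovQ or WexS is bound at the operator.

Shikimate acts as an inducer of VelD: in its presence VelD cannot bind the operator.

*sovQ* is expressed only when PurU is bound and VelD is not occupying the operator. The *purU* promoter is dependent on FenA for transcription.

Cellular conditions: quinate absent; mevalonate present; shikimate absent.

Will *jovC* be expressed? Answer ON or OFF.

Mevalonate is present, so TorU is active.
No repressor is bound and TorU is active, so *fenA* is transcribed.
So FenA is produced and active.
No repressor is bound and FenA is active, so *purU* is transcribed.
So PurU is produced and active.
Shikimate is absent, so VelD is active.
With repressor VelD bound, *sovQ* is not transcribed.
So SovQ is not produced.
Quinate is absent, so WexS is inactive.
With no repressor bound, *sovW* is transcribed.
So SovW is produced and active.
With repressor SovW bound, *jovC* is not transcribed.

OFF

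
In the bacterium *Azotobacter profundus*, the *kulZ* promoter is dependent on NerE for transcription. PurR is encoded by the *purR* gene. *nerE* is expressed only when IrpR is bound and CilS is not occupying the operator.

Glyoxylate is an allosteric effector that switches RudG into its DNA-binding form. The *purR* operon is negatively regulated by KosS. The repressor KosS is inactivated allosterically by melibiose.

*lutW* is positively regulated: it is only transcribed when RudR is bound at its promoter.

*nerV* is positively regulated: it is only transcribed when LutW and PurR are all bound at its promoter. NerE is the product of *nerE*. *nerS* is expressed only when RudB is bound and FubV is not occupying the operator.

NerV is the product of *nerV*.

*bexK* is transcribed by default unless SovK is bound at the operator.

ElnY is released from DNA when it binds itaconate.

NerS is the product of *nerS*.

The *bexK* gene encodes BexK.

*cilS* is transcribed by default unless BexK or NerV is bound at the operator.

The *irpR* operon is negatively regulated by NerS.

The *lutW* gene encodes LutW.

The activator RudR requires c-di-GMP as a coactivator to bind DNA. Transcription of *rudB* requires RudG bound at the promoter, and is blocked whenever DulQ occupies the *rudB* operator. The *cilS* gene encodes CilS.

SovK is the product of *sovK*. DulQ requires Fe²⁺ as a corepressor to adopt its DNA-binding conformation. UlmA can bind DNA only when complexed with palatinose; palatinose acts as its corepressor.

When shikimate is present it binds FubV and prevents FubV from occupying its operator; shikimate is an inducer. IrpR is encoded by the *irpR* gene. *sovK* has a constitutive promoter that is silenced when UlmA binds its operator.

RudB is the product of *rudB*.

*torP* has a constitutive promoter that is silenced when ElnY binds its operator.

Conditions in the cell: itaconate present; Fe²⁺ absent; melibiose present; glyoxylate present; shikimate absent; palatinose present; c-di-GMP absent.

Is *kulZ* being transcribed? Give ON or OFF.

Palatinose is present, so UlmA is active.
With repressor UlmA bound, *sovK* is not transcribed.
So SovK is not produced.
With no repressor bound, *bexK* is transcribed.
So BexK is produced and active.
c-di-GMP is absent, so RudR is inactive.
Required activator RudR is absent, so *lutW* is not transcribed.
So LutW is not produced.
Melibiose is present, so KosS is inactive.
With no repressor bound, *purR* is transcribed.
So PurR is produced and active.
Required activator LutW is absent, so *nerV* is not transcribed.
So NerV is not produced.
With repressor BexK bound, *cilS* is not transcribed.
So CilS is not produced.
Shikimate is absent, so FubV is active.
Glyoxylate is present, so RudG is active.
Fe²⁺ is absent, so DulQ is inactive.
No repressor is bound and RudG is active, so *rudB* is transcribed.
So RudB is produced and active.
With repressor FubV bound, *nerS* is not transcribed.
So NerS is not produced.
With no repressor bound, *irpR* is transcribed.
So IrpR is produced and active.
No repressor is bound and IrpR is active, so *nerE* is transcribed.
So NerE is produced and active.
No repressor is bound and NerE is active, so *kulZ* is transcribed.

ON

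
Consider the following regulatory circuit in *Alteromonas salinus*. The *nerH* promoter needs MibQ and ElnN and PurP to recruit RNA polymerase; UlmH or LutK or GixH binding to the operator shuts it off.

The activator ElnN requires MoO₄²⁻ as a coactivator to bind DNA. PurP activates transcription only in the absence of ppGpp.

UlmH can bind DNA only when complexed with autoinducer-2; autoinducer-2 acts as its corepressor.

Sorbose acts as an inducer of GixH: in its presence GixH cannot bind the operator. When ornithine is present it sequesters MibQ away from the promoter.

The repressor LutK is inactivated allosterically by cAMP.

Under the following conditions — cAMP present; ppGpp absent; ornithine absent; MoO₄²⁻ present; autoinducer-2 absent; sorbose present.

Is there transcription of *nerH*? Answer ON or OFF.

ON

Autoinducer-2 is absent, so UlmH is inactive.
cAMP is present, so LutK is inactive.
Ornithine is absent, so MibQ is active.
Sorbose is present, so GixH is inactive.
MoO₄²⁻ is present, so ElnN is active.
ppGpp is absent, so PurP is active.
No repressor is bound and MibQ and ElnN and PurP are active, so *nerH* is transcribed.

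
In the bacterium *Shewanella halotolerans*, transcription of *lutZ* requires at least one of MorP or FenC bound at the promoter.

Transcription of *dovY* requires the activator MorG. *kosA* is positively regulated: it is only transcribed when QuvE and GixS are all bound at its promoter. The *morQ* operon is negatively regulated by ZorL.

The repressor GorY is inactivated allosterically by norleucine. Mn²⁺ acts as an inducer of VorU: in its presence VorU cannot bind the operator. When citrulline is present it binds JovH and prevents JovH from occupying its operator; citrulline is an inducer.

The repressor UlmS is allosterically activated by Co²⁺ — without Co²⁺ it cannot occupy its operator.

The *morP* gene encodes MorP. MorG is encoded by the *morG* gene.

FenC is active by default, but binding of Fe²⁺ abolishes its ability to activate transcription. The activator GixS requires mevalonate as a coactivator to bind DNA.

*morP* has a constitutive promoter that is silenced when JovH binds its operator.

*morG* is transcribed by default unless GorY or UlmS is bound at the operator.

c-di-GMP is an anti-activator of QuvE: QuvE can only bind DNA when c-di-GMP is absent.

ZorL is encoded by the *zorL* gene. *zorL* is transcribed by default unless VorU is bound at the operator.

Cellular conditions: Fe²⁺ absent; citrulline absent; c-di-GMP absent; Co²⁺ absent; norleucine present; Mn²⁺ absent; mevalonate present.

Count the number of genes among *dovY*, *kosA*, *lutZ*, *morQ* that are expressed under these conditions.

Norleucine is present, so GorY is inactive.
Co²⁺ is absent, so UlmS is inactive.
With no repressor bound, *morG* is transcribed.
So MorG is produced and active.
No repressor is bound and MorG is active, so *dovY* is transcribed.
→ *dovY* is ON.
c-di-GMP is absent, so QuvE is active.
Mevalonate is present, so GixS is active.
No repressor is bound and QuvE and GixS are active, so *kosA* is transcribed.
→ *kosA* is ON.
Citrulline is absent, so JovH is active.
With repressor JovH bound, *morP* is not transcribed.
So MorP is not produced.
Fe²⁺ is absent, so FenC is active.
Activator FenC is present, so *lutZ* is transcribed.
→ *lutZ* is ON.
Mn²⁺ is absent, so VorU is active.
With repressor VorU bound, *zorL* is not transcribed.
So ZorL is not produced.
With no repressor bound, *morQ* is transcribed.
→ *morQ* is ON.
4 of the 4 genes are transcribed.

4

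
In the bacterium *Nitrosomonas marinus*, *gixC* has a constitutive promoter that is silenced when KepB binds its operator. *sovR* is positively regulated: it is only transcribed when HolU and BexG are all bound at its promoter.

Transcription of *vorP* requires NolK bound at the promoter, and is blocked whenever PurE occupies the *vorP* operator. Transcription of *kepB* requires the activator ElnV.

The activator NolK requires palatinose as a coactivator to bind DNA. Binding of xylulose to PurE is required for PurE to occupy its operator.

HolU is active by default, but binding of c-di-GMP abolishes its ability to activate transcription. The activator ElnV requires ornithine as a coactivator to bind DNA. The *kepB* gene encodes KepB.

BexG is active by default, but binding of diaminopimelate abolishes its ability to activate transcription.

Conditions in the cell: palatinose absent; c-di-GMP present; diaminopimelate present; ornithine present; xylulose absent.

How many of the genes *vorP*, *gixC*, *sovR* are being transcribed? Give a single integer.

0

Palatinose is absent, so NolK is inactive.
Xylulose is absent, so PurE is inactive.
Required activator NolK is absent, so *vorP* is not transcribed.
→ *vorP* is OFF.
Ornithine is present, so ElnV is active.
No repressor is bound and ElnV is active, so *kepB* is transcribed.
So KepB is produced and active.
With repressor KepB bound, *gixC* is not transcribed.
→ *gixC* is OFF.
c-di-GMP is present, so HolU is inactive.
Diaminopimelate is present, so BexG is inactive.
Required activator HolU is absent, so *sovR* is not transcribed.
→ *sovR* is OFF.
0 of the 3 genes are transcribed.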